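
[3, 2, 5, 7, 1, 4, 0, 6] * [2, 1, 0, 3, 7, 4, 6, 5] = [3, 0, 4, 5, 1, 7, 2, 6]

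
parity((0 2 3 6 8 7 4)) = even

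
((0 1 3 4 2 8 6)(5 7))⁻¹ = (0 6 8 2 4 3 1)(5 7)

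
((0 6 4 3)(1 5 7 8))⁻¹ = (0 3 4 6)(1 8 7 5)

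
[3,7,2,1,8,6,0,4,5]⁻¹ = [6,3,2,0,7,8,5,1,4]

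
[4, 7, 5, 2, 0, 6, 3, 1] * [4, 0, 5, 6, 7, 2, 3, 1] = [7, 1, 2, 5, 4, 3, 6, 0]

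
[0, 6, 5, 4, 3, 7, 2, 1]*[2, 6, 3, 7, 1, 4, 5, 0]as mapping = [0→2, 1→5, 2→4, 3→1, 4→7, 5→0, 6→3, 7→6]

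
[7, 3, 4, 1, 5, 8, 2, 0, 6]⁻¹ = [7, 3, 6, 1, 2, 4, 8, 0, 5]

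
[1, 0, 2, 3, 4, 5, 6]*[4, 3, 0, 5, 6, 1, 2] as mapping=[0→3, 1→4, 2→0, 3→5, 4→6, 5→1, 6→2] 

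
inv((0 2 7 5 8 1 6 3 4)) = (0 4 3 6 1 8 5 7 2)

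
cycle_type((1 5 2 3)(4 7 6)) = 3.4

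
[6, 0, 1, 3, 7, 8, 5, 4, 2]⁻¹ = [1, 2, 8, 3, 7, 6, 0, 4, 5]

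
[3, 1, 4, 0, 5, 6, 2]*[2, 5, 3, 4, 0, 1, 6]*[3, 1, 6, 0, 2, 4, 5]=[2, 4, 3, 6, 1, 5, 0]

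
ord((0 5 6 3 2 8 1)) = 7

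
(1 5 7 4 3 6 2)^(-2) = (1 6 4 5 2 3 7)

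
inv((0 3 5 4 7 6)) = (0 6 7 4 5 3)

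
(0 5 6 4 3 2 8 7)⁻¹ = (0 7 8 2 3 4 6 5)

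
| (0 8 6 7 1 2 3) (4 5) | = 14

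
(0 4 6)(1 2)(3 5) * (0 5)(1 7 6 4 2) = (0 2 7 6 5 3)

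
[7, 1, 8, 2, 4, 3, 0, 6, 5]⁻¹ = [6, 1, 3, 5, 4, 8, 7, 0, 2]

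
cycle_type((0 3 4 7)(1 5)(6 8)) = 2^2.4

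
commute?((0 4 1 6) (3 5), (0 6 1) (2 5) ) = no:(0 4 1 6) (3 5)*(0 6 1) (2 5) = (0 4) (2 5 3), (0 6 1) (2 5)*(0 4 1 6) (3 5) = (1 4) (2 3 5) 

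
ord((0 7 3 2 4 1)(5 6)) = 6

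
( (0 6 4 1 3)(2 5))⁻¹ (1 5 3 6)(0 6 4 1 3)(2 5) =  (0 4 3 2)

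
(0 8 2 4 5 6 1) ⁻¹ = (0 1 6 5 4 2 8) 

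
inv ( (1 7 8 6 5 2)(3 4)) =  (1 2 5 6 8 7)(3 4)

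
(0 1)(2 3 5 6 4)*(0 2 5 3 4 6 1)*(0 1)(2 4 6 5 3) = (0 1 4 3 2 6 5)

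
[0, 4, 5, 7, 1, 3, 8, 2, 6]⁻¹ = [0, 4, 7, 5, 1, 2, 8, 3, 6]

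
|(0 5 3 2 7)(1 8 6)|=15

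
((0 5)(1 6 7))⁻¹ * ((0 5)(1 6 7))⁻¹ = (1 6 7)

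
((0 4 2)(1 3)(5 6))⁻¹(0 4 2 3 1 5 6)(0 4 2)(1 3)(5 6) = (0 1 3 6 5 4 2)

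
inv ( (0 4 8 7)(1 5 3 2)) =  (0 7 8 4)(1 2 3 5)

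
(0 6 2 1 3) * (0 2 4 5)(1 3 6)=(0 1 6 4 5)(2 3)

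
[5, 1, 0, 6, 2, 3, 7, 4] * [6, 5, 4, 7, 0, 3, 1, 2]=[3, 5, 6, 1, 4, 7, 2, 0]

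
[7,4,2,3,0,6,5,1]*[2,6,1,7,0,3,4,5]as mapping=[0→5,1→0,2→1,3→7,4→2,5→4,6→3,7→6]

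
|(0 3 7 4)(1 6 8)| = 12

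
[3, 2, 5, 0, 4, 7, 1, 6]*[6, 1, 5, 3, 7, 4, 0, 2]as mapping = [0→3, 1→5, 2→4, 3→6, 4→7, 5→2, 6→1, 7→0]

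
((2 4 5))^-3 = ()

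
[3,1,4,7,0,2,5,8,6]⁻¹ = [4,1,5,0,2,6,8,3,7]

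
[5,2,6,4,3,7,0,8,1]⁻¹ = [6,8,1,4,3,0,2,5,7]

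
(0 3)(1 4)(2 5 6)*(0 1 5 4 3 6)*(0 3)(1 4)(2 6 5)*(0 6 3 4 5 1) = (0 1 6 3 5 4 2)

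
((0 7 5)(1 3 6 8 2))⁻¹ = (0 5 7)(1 2 8 6 3)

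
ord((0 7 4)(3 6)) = 6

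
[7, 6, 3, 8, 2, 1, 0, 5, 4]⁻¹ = [6, 5, 4, 2, 8, 7, 1, 0, 3]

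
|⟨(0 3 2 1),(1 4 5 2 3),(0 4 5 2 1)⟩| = 720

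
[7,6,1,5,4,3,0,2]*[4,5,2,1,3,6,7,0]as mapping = [0→0,1→7,2→5,3→6,4→3,5→1,6→4,7→2]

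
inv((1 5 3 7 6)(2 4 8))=(1 6 7 3 5)(2 8 4)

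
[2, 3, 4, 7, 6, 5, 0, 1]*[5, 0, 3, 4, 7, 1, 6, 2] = [3, 4, 7, 2, 6, 1, 5, 0]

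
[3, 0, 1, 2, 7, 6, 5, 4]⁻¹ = [1, 2, 3, 0, 7, 6, 5, 4]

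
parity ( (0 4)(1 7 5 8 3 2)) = even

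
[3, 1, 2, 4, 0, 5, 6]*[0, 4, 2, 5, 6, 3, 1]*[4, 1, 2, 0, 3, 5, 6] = [5, 3, 2, 6, 4, 0, 1]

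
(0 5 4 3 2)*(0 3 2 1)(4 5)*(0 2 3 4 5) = (0 5)(1 2 4 3)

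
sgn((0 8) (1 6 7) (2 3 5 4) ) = 1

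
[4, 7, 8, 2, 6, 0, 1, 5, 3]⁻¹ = [5, 6, 3, 8, 0, 7, 4, 1, 2]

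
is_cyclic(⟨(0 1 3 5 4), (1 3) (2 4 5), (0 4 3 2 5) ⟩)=no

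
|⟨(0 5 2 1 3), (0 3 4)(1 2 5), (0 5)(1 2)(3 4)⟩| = 720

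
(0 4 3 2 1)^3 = (0 2 4 1 3)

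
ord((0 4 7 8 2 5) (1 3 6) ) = 6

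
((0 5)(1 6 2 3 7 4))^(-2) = (1 7 2)(3 6 4)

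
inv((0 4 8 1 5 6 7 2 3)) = (0 3 2 7 6 5 1 8 4)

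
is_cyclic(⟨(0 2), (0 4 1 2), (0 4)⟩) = no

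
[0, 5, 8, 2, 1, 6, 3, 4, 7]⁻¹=[0, 4, 3, 6, 7, 1, 5, 8, 2]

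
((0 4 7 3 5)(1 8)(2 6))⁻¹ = (0 5 3 7 4)(1 8)(2 6)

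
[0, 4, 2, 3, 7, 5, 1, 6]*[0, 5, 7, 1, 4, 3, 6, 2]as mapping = [0→0, 1→4, 2→7, 3→1, 4→2, 5→3, 6→5, 7→6]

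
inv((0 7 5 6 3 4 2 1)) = (0 1 2 4 3 6 5 7)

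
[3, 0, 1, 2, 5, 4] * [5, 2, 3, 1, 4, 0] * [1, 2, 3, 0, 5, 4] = [2, 4, 3, 0, 1, 5]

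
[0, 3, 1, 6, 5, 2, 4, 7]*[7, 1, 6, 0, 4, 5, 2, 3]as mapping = [0→7, 1→0, 2→1, 3→2, 4→5, 5→6, 6→4, 7→3]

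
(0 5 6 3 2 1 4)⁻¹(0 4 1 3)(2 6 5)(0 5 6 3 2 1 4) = (0 4 2 5)(1 3 6)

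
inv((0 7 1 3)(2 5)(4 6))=(0 3 1 7)(2 5)(4 6)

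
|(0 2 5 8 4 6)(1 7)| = 6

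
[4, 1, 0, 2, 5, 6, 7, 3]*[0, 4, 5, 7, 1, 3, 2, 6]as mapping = [0→1, 1→4, 2→0, 3→5, 4→3, 5→2, 6→6, 7→7]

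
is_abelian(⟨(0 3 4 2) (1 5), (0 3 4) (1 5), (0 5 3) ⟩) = no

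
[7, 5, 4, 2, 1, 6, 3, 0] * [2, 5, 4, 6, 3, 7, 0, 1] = [1, 7, 3, 4, 5, 0, 6, 2]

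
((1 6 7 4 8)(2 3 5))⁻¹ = (1 8 4 7 6)(2 5 3)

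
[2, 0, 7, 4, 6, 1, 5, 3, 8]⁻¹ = [1, 5, 0, 7, 3, 6, 4, 2, 8]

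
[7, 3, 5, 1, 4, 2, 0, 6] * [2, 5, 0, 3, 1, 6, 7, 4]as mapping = [0→4, 1→3, 2→6, 3→5, 4→1, 5→0, 6→2, 7→7]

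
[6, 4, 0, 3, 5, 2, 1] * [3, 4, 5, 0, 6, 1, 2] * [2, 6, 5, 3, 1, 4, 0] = [5, 0, 3, 2, 6, 4, 1]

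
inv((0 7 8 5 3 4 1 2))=(0 2 1 4 3 5 8 7)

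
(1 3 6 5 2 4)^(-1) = (1 4 2 5 6 3)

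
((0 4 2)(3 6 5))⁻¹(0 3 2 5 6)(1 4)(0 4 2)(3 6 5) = (0 3 5 4 6)(1 2)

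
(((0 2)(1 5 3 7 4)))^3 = (0 2)(1 7 5 4 3)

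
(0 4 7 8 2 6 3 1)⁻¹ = (0 1 3 6 2 8 7 4)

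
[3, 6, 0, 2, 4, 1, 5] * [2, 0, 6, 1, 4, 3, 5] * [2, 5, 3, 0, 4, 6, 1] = [5, 6, 3, 1, 4, 2, 0]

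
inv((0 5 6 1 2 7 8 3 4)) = (0 4 3 8 7 2 1 6 5)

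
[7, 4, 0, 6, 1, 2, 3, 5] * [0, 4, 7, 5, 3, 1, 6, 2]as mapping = [0→2, 1→3, 2→0, 3→6, 4→4, 5→7, 6→5, 7→1]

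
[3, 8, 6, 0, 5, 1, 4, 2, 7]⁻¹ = [3, 5, 7, 0, 6, 4, 2, 8, 1]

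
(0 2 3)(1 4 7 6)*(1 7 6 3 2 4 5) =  (0 4 6 7 3)(1 5)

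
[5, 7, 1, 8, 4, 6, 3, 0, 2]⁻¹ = [7, 2, 8, 6, 4, 0, 5, 1, 3]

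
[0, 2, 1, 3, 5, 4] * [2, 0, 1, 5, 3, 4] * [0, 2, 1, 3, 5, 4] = [1, 2, 0, 4, 5, 3]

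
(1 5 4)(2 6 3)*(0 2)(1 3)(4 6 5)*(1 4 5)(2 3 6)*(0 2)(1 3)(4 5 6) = (0 1 6 5)(2 3)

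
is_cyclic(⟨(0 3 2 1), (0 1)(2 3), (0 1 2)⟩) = no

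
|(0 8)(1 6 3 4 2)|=10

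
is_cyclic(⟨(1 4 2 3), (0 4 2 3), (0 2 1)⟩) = no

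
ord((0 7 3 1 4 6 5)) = 7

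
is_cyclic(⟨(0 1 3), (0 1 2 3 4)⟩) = no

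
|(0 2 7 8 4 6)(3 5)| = 6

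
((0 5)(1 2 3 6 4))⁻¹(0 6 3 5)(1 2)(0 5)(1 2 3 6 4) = (0 5 4 6)(2 3)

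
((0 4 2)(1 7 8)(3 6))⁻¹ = (0 2 4)(1 8 7)(3 6)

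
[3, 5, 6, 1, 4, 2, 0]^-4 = [1, 2, 0, 5, 4, 6, 3]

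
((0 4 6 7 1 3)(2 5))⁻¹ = (0 3 1 7 6 4)(2 5)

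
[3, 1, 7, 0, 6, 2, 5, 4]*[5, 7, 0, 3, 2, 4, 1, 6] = [3, 7, 6, 5, 1, 0, 4, 2]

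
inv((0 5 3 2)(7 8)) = (0 2 3 5)(7 8)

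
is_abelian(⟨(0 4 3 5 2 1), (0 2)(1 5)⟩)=no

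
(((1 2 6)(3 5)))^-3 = (3 5)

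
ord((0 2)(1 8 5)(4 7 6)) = 6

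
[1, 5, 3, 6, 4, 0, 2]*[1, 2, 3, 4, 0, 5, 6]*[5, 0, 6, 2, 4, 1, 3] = [6, 1, 4, 3, 5, 0, 2]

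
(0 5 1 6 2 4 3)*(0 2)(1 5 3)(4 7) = (0 3 2 7 4 1 6)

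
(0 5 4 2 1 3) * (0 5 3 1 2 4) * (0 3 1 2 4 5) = (0 1 2 4 5 3)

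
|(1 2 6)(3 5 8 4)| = 12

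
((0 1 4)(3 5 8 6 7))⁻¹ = (0 4 1)(3 7 6 8 5)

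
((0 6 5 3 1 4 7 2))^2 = (0 5 1 7)(2 6 3 4)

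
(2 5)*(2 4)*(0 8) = (0 8)(2 5 4)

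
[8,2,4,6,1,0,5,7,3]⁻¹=[5,4,1,8,2,6,3,7,0]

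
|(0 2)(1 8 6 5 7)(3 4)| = 10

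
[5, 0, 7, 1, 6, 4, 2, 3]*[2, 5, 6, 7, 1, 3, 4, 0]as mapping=[0→3, 1→2, 2→0, 3→5, 4→4, 5→1, 6→6, 7→7]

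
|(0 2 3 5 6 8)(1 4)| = 6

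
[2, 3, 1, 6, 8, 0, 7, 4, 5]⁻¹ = [5, 2, 0, 1, 7, 8, 3, 6, 4]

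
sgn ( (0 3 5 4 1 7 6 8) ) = -1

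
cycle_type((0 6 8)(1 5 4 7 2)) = 3.5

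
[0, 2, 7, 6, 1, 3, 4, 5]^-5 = [0, 7, 5, 4, 2, 6, 1, 3]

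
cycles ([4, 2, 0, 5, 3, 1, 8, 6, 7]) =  (0 4 3 5 1 2) (6 8 7) 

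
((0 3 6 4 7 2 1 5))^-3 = (0 2 6 5 7 3 1 4)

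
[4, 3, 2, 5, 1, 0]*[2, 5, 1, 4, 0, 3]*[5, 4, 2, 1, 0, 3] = [5, 0, 4, 1, 3, 2]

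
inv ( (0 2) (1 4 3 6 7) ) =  (0 2) (1 7 6 3 4) 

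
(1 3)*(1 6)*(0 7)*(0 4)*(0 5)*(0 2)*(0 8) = (0 7 4 5 2 8)(1 3 6)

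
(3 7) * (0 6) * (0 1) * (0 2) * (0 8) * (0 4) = (0 6 1 2 8 4)(3 7)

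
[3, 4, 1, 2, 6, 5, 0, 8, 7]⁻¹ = [6, 2, 3, 0, 1, 5, 4, 8, 7]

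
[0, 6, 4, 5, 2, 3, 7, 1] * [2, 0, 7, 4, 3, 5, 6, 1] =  [2, 6, 3, 5, 7, 4, 1, 0]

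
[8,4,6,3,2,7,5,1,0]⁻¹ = [8,7,4,3,1,6,2,5,0]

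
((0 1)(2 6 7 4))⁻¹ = (0 1)(2 4 7 6)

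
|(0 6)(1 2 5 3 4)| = 10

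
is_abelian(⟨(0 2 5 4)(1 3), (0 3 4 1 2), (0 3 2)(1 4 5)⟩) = no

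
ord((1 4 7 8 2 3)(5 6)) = 6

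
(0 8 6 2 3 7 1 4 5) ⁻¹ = (0 5 4 1 7 3 2 6 8) 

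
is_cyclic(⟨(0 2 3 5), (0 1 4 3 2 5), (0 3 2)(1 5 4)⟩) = no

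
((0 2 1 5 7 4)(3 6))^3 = (0 5)(1 4)(2 7)(3 6)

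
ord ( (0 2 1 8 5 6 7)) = 7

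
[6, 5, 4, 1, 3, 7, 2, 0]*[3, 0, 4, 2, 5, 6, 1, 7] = [1, 6, 5, 0, 2, 7, 4, 3]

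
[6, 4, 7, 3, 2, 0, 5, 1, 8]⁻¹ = [5, 7, 4, 3, 1, 6, 0, 2, 8]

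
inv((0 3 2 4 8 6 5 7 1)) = (0 1 7 5 6 8 4 2 3)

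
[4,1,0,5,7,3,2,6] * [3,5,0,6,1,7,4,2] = [1,5,3,7,2,6,0,4]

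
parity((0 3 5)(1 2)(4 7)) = even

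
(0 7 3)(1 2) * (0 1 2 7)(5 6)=(1 7 3)(5 6)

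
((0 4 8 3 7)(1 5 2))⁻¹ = (0 7 3 8 4)(1 2 5)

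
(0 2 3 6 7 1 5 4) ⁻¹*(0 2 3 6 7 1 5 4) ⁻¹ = (0 5 7 3) (1 6 2 4) 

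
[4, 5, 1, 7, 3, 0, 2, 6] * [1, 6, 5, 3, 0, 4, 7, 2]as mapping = [0→0, 1→4, 2→6, 3→2, 4→3, 5→1, 6→5, 7→7]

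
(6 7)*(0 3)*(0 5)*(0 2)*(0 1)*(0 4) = (0 3 5 2 1 4)(6 7)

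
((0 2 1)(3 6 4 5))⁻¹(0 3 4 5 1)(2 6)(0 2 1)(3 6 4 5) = (0 2 6 5 3)(1 4)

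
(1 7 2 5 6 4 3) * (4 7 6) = (1 6 7 2 5 4 3)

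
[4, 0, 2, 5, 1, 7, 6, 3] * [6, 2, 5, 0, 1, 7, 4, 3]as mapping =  [0→1, 1→6, 2→5, 3→7, 4→2, 5→3, 6→4, 7→0]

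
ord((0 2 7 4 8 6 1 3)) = 8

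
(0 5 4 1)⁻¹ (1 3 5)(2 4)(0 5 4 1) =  (0 3 4)(1 2)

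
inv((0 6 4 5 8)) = (0 8 5 4 6)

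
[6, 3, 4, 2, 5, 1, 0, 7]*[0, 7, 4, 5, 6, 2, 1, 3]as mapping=[0→1, 1→5, 2→6, 3→4, 4→2, 5→7, 6→0, 7→3]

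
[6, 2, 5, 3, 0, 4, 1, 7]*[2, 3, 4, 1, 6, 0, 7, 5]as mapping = [0→7, 1→4, 2→0, 3→1, 4→2, 5→6, 6→3, 7→5]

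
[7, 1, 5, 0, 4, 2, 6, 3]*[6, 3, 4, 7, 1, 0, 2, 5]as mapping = [0→5, 1→3, 2→0, 3→6, 4→1, 5→4, 6→2, 7→7]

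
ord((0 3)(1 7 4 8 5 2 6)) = 14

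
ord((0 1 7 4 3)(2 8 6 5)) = 20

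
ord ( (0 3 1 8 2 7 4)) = 7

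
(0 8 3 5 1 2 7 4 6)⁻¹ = (0 6 4 7 2 1 5 3 8)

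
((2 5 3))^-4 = (2 3 5)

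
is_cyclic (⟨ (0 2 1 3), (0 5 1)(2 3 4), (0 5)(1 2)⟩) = no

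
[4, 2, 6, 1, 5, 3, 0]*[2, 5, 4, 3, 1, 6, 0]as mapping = [0→1, 1→4, 2→0, 3→5, 4→6, 5→3, 6→2]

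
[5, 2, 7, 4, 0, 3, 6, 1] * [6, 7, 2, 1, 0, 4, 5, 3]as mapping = [0→4, 1→2, 2→3, 3→0, 4→6, 5→1, 6→5, 7→7]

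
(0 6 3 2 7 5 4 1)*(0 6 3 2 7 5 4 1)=(0 3 7 4)(1 6 2 5)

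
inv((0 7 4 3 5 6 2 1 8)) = (0 8 1 2 6 5 3 4 7)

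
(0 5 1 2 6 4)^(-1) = (0 4 6 2 1 5)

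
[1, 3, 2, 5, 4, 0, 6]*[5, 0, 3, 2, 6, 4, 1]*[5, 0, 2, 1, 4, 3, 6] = [5, 2, 1, 4, 6, 3, 0]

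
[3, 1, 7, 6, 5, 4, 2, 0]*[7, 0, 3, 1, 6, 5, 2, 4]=[1, 0, 4, 2, 5, 6, 3, 7]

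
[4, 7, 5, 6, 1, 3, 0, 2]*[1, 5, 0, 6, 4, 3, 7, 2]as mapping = [0→4, 1→2, 2→3, 3→7, 4→5, 5→6, 6→1, 7→0]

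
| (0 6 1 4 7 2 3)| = 7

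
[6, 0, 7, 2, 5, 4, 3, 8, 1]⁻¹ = [1, 8, 3, 6, 5, 4, 0, 2, 7]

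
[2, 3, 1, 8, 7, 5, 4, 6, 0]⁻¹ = [8, 2, 0, 1, 6, 5, 7, 4, 3]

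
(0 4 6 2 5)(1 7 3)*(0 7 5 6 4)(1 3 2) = (1 5 7 2 6)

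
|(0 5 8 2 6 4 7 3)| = 8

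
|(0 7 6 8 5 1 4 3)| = 8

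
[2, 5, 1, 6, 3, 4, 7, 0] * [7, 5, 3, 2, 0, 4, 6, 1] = [3, 4, 5, 6, 2, 0, 1, 7]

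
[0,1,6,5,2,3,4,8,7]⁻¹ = [0,1,4,5,6,3,2,8,7]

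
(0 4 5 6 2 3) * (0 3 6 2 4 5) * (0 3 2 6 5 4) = (0 4 3 2 5 6)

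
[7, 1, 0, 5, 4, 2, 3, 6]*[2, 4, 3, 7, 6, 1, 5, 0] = [0, 4, 2, 1, 6, 3, 7, 5]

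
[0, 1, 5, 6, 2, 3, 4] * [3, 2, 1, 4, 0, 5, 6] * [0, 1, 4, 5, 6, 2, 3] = [5, 4, 2, 3, 1, 6, 0]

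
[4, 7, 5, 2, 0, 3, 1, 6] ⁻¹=[4, 6, 3, 5, 0, 2, 7, 1] 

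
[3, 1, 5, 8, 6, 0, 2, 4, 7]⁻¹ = [5, 1, 6, 0, 7, 2, 4, 8, 3]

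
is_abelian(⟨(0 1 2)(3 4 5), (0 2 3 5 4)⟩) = no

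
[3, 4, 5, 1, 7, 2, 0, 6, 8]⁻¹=[6, 3, 5, 0, 1, 2, 7, 4, 8]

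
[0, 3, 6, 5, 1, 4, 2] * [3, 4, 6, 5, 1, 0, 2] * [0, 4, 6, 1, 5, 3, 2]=[1, 3, 6, 0, 5, 4, 2]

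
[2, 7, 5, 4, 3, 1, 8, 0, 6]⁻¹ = [7, 5, 0, 4, 3, 2, 8, 1, 6]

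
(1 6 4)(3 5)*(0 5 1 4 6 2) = (0 5 3 1 2)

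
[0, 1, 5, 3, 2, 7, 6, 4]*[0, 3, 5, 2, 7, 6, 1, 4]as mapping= [0→0, 1→3, 2→6, 3→2, 4→5, 5→4, 6→1, 7→7]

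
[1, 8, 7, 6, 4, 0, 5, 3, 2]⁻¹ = [5, 0, 8, 7, 4, 6, 3, 2, 1]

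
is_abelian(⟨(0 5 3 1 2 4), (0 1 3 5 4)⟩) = no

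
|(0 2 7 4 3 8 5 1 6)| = 9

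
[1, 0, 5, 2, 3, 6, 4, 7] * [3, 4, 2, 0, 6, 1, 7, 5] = [4, 3, 1, 2, 0, 7, 6, 5]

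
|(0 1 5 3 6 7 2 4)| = 8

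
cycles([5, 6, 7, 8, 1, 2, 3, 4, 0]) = (0 5 2 7 4 1 6 3 8)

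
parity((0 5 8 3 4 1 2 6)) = odd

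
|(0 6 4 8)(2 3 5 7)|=4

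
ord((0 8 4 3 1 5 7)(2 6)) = 14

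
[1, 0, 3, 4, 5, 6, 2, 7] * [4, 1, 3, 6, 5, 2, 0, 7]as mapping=[0→1, 1→4, 2→6, 3→5, 4→2, 5→0, 6→3, 7→7]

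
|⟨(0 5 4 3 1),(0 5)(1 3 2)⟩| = 720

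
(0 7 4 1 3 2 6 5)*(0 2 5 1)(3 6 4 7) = (0 3 5 2 4)(1 6)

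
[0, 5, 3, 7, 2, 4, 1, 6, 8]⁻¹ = [0, 6, 4, 2, 5, 1, 7, 3, 8]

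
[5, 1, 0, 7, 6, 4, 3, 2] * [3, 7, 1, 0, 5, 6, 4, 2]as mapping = [0→6, 1→7, 2→3, 3→2, 4→4, 5→5, 6→0, 7→1]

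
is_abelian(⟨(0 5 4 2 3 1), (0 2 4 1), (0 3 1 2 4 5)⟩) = no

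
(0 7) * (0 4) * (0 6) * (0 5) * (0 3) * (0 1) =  (0 7 4 6 5 3 1)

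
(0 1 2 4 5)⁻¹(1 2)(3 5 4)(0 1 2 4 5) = (0 5 3)(2 4)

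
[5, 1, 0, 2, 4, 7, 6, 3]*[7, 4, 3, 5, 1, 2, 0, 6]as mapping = [0→2, 1→4, 2→7, 3→3, 4→1, 5→6, 6→0, 7→5]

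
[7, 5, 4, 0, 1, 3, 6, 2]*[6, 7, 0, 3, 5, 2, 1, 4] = [4, 2, 5, 6, 7, 3, 1, 0]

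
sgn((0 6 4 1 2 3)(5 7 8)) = -1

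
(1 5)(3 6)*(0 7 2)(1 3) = (0 7 2)(1 5 3 6)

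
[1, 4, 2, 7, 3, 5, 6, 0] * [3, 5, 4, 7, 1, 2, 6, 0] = [5, 1, 4, 0, 7, 2, 6, 3]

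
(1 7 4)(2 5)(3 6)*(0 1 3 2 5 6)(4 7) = (0 1 4 3)(2 6)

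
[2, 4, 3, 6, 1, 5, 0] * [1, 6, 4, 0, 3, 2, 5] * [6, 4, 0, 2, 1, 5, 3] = [1, 2, 6, 5, 3, 0, 4]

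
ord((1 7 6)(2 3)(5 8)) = 6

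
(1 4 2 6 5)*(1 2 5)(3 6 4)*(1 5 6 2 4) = (1 3 2)(4 6 5)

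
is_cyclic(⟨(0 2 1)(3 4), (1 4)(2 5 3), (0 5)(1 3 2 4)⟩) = no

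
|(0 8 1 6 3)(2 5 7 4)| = 20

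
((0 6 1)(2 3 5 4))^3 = (2 4 5 3)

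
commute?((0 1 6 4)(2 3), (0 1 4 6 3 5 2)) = no:(0 1 6 4)(2 3)*(0 1 4 6 3 5 2) = (0 4 1 3)(2 5), (0 1 4 6 3 5 2)*(0 1 6 4)(2 3) = (0 6 2 1)(3 5)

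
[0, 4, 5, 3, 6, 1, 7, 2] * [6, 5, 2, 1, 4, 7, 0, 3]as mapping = [0→6, 1→4, 2→7, 3→1, 4→0, 5→5, 6→3, 7→2]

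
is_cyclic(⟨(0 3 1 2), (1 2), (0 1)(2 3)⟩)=no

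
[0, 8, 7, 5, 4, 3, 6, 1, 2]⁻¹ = [0, 7, 8, 5, 4, 3, 6, 2, 1]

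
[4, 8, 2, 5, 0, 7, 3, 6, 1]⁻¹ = [4, 8, 2, 6, 0, 3, 7, 5, 1]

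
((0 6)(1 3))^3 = (0 6)(1 3)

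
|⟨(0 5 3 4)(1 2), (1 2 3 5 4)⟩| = 360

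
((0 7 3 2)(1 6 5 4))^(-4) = ()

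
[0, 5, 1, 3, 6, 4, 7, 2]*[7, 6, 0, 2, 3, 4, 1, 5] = [7, 4, 6, 2, 1, 3, 5, 0]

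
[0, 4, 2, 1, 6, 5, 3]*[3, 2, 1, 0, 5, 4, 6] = [3, 5, 1, 2, 6, 4, 0]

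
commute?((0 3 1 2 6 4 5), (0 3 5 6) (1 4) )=no:(0 3 1 2 6 4 5) * (0 3 5 6) (1 4)=(0 5 3 4 6 1 2), (0 3 5 6) (1 4) * (0 3 1 2 6 4 5)=(0 1 5 4 2 6 3) 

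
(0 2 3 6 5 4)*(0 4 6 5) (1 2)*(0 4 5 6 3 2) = (0 1) (3 6 4 5) 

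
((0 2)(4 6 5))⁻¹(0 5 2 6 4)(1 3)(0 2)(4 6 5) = (0 5 6 2 4)(1 3)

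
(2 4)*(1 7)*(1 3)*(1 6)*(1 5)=(1 7 3 6 5) (2 4) 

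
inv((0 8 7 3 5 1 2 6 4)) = (0 4 6 2 1 5 3 7 8)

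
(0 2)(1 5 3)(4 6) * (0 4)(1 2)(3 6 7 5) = (0 1 3 2 4 7 5 6)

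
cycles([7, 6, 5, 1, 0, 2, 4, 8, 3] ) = (0 7 8 3 1 6 4)(2 5)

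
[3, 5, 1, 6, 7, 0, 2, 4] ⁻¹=[5, 2, 6, 0, 7, 1, 3, 4] 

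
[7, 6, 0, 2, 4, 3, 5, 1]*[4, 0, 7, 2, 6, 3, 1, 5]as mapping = [0→5, 1→1, 2→4, 3→7, 4→6, 5→2, 6→3, 7→0]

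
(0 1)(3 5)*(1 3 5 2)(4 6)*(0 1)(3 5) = (0 5 3 2)(4 6)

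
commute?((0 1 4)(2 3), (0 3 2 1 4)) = no:(0 1 4)(2 3) * (0 3 2 1 4) = (0 4 3 1), (0 3 2 1 4) * (0 1 4)(2 3) = (0 2 4 1)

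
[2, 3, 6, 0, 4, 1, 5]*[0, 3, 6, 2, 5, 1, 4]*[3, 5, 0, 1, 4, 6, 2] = [2, 0, 4, 3, 6, 1, 5]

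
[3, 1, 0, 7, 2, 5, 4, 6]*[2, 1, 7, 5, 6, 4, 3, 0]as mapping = [0→5, 1→1, 2→2, 3→0, 4→7, 5→4, 6→6, 7→3]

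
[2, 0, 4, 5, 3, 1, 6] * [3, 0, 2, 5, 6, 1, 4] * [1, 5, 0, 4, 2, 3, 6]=[0, 4, 6, 5, 3, 1, 2]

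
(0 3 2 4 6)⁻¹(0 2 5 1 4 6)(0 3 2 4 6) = (0 3 4 5 1 6)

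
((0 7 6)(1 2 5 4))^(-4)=(0 6 7)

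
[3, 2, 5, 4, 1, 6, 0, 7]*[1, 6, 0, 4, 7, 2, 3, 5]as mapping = [0→4, 1→0, 2→2, 3→7, 4→6, 5→3, 6→1, 7→5]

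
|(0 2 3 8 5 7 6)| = 7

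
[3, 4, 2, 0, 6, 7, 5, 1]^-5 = [3, 1, 2, 0, 4, 5, 6, 7]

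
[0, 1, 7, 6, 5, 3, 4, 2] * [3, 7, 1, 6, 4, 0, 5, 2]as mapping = [0→3, 1→7, 2→2, 3→5, 4→0, 5→6, 6→4, 7→1]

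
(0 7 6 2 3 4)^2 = (0 6 3)(2 4 7)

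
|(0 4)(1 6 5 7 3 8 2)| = 14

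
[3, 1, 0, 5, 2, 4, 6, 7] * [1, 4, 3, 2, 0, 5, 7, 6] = [2, 4, 1, 5, 3, 0, 7, 6]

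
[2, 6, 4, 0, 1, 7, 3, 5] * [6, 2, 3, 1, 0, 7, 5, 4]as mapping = [0→3, 1→5, 2→0, 3→6, 4→2, 5→4, 6→1, 7→7]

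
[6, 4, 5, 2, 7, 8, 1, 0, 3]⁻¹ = [7, 6, 3, 8, 1, 2, 0, 4, 5]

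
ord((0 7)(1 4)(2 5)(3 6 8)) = 6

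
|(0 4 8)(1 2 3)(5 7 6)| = 3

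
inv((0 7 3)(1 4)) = (0 3 7)(1 4)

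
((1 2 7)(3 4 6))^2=(1 7 2)(3 6 4)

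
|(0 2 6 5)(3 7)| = 4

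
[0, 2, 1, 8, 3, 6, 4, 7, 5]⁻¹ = [0, 2, 1, 4, 6, 8, 5, 7, 3]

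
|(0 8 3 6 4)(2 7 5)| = 15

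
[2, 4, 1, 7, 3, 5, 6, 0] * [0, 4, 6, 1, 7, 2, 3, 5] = [6, 7, 4, 5, 1, 2, 3, 0]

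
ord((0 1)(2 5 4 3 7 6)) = 6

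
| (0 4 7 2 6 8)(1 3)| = 6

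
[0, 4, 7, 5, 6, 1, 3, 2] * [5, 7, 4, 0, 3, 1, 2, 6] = [5, 3, 6, 1, 2, 7, 0, 4]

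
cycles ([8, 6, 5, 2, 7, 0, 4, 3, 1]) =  (0 8 1 6 4 7 3 2 5)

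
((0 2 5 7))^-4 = ()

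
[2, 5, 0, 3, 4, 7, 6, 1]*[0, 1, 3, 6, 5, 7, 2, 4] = [3, 7, 0, 6, 5, 4, 2, 1]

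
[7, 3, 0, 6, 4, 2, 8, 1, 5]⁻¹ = [2, 7, 5, 1, 4, 8, 3, 0, 6]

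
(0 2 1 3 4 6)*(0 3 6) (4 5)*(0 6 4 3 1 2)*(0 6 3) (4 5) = (0 6 1 5) (3 4) 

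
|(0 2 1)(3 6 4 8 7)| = 15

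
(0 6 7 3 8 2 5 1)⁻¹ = (0 1 5 2 8 3 7 6)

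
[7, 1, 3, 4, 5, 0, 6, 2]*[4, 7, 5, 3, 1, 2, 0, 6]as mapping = [0→6, 1→7, 2→3, 3→1, 4→2, 5→4, 6→0, 7→5]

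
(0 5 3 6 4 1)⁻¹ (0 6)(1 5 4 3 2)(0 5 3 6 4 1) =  (0 3 1 6 2)(4 5)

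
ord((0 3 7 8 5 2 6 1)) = 8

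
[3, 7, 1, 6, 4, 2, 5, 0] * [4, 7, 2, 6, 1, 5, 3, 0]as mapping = [0→6, 1→0, 2→7, 3→3, 4→1, 5→2, 6→5, 7→4]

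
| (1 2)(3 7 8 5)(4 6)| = 4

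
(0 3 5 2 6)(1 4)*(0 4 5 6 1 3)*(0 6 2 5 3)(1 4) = (0 6 1 3 2 4)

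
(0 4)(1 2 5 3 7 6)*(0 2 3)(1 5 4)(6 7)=(0 1 3 6 5)(2 4)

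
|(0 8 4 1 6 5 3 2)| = 8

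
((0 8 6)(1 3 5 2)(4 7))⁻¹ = (0 6 8)(1 2 5 3)(4 7)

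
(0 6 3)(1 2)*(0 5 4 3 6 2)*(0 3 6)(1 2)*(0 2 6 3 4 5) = (0 1 4 3)(2 6)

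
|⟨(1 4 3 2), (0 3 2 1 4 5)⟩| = 720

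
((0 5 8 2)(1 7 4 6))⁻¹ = (0 2 8 5)(1 6 4 7)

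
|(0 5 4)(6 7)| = 6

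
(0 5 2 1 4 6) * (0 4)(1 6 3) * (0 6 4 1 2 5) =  (1 6)(2 4 3)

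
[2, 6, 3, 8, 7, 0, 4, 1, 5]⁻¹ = [5, 7, 0, 2, 6, 8, 1, 4, 3]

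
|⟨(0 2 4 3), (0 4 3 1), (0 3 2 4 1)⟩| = 120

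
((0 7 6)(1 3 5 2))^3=(1 2 5 3)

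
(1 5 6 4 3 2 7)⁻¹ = (1 7 2 3 4 6 5)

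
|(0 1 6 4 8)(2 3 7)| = 15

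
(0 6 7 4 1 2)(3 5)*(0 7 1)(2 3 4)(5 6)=(0 5 4)(1 3 6)(2 7)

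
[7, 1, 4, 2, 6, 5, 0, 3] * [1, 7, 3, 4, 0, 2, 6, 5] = [5, 7, 0, 3, 6, 2, 1, 4]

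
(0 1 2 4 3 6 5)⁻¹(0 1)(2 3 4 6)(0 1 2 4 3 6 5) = (1 2)(3 5 4 6)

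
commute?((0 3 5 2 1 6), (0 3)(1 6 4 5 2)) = no:(0 3 5 2 1 6) * (0 3)(1 6 4 5 2) = (1 4 5)(2 6 3), (0 3)(1 6 4 5 2) * (0 3 5 2 1 6) = (0 5 1)(2 6 4)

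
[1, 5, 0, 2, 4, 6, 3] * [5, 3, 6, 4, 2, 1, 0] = [3, 1, 5, 6, 2, 0, 4]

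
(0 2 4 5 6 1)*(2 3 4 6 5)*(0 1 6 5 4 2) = (0 3 2 5 4)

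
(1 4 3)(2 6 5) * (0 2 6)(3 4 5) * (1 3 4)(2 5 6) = (0 5 2)(1 6 4)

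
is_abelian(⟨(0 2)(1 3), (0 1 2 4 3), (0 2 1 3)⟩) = no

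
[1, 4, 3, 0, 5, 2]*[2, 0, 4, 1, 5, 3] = [0, 5, 1, 2, 3, 4]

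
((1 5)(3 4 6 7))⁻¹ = (1 5)(3 7 6 4)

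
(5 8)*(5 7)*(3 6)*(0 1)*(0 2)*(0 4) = (0 1 2 4)(3 6)(5 8 7)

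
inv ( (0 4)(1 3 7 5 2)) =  (0 4)(1 2 5 7 3)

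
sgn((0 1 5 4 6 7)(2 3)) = 1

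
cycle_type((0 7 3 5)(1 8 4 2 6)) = 4.5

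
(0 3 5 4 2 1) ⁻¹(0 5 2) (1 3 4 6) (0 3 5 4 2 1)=(0 5 2 6) (1 3 4) 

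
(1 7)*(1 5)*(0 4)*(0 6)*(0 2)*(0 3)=(0 4 6 2 3) (1 7 5) 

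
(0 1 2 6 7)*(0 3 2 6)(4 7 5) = (0 1 6 5 4 7 3 2)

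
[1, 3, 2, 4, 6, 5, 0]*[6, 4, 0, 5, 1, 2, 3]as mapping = [0→4, 1→5, 2→0, 3→1, 4→3, 5→2, 6→6]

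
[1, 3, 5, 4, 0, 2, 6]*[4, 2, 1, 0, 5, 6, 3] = [2, 0, 6, 5, 4, 1, 3]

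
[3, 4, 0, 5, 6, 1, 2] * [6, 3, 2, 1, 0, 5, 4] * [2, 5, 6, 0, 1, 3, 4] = [5, 2, 4, 3, 1, 0, 6]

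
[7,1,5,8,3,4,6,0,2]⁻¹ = [7,1,8,4,5,2,6,0,3]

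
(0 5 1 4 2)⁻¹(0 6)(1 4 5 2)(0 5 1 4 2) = (0 4 2 1)(5 6)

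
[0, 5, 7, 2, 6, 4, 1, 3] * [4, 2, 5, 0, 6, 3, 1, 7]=[4, 3, 7, 5, 1, 6, 2, 0]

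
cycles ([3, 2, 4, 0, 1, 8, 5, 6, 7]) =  (0 3)(1 2 4)(5 8 7 6)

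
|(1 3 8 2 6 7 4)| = 7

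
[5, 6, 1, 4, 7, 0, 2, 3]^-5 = [5, 6, 1, 4, 7, 0, 2, 3]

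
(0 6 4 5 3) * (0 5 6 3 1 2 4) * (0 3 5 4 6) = (0 5 1 2 6 3 4)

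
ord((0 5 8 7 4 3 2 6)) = 8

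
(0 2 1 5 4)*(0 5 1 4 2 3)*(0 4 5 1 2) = (0 3 4 1 2 5)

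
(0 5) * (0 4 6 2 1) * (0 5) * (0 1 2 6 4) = (0 1 5)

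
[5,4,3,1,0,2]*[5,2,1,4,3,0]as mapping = [0→0,1→3,2→4,3→2,4→5,5→1]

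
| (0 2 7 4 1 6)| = 6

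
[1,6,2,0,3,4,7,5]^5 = [4,3,2,5,7,6,0,1]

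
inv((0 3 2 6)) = (0 6 2 3)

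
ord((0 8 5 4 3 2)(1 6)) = 6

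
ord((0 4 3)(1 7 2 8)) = 12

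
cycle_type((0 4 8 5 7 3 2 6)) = 8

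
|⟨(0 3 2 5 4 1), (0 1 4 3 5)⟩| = 120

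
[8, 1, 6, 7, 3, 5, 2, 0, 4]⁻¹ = [7, 1, 6, 4, 8, 5, 2, 3, 0]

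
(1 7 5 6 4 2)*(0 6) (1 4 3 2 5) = (0 6 3 2 4 5) (1 7) 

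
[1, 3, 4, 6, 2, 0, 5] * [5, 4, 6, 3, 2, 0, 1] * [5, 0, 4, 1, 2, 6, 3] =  [2, 1, 4, 0, 3, 6, 5]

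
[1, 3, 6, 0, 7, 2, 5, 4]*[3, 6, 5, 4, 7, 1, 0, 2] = [6, 4, 0, 3, 2, 5, 1, 7]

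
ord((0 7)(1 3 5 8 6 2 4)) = 14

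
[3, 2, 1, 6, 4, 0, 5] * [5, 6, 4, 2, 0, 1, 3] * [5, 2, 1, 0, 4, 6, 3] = [1, 4, 3, 0, 5, 6, 2]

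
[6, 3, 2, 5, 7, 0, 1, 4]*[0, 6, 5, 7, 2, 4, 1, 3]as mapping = [0→1, 1→7, 2→5, 3→4, 4→3, 5→0, 6→6, 7→2]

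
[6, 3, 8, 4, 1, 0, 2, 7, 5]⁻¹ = [5, 4, 6, 1, 3, 8, 0, 7, 2]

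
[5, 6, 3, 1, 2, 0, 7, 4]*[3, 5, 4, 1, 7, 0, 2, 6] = [0, 2, 1, 5, 4, 3, 6, 7]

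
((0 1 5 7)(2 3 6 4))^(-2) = (0 5)(1 7)(2 6)(3 4)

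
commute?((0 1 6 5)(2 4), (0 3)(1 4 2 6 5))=no:(0 1 6 5)(2 4) * (0 3)(1 4 2 6 5)=(0 4 6 1 5 3), (0 3)(1 4 2 6 5) * (0 1 6 5)(2 4)=(0 3 1 2 5 6)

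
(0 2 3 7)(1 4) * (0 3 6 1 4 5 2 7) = (0 7 3)(1 5 2 6)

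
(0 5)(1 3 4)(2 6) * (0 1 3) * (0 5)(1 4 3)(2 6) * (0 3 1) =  (0 3 1 5 4)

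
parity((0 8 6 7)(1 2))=even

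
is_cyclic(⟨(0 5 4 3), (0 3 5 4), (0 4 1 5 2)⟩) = no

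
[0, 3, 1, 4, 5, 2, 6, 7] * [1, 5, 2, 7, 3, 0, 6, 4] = [1, 7, 5, 3, 0, 2, 6, 4] 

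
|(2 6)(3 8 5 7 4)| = 10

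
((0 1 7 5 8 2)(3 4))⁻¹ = (0 2 8 5 7 1)(3 4)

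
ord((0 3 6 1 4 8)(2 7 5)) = 6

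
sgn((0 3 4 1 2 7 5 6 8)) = 1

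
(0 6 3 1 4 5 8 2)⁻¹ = (0 2 8 5 4 1 3 6)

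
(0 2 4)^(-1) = (0 4 2)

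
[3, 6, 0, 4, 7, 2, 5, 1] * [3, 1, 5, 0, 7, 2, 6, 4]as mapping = [0→0, 1→6, 2→3, 3→7, 4→4, 5→5, 6→2, 7→1]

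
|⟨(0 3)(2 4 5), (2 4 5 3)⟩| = 120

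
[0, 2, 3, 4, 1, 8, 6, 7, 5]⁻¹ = [0, 4, 1, 2, 3, 8, 6, 7, 5]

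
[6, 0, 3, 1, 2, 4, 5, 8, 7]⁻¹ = [1, 3, 4, 2, 5, 6, 0, 8, 7]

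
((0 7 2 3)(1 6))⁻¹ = (0 3 2 7)(1 6)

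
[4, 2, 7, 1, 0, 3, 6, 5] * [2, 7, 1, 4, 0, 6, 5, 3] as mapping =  [0→0, 1→1, 2→3, 3→7, 4→2, 5→4, 6→5, 7→6] 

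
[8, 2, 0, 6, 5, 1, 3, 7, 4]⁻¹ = [2, 5, 1, 6, 8, 4, 3, 7, 0]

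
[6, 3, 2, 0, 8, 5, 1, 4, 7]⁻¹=[3, 6, 2, 1, 7, 5, 0, 8, 4]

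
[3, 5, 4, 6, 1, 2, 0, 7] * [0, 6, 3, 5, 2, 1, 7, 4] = [5, 1, 2, 7, 6, 3, 0, 4]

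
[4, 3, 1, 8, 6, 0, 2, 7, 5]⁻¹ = [5, 2, 6, 1, 0, 8, 4, 7, 3]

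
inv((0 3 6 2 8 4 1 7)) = (0 7 1 4 8 2 6 3)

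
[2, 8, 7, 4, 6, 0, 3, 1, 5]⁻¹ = [5, 7, 0, 6, 3, 8, 4, 2, 1]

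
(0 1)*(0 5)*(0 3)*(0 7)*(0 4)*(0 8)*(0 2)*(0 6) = (0 1 5 3 7 4 8 2 6)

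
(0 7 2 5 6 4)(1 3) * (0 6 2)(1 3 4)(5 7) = (0 5 2 7)(1 4 6)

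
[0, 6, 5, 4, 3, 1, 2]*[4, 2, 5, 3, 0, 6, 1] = [4, 1, 6, 0, 3, 2, 5]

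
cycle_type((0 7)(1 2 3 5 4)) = 2.5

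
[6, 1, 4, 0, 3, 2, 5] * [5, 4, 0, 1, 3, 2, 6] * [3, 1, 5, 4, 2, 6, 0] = [0, 2, 4, 6, 1, 3, 5]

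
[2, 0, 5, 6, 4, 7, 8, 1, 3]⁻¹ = [1, 7, 0, 8, 4, 2, 3, 5, 6]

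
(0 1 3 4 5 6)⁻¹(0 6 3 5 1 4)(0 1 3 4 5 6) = (0 4 6 3 5 1)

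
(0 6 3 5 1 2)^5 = (0 2 1 5 3 6)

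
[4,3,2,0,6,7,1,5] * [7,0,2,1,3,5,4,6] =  [3,1,2,7,4,6,0,5]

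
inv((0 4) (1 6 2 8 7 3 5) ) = (0 4) (1 5 3 7 8 2 6) 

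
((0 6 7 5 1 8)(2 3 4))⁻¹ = (0 8 1 5 7 6)(2 4 3)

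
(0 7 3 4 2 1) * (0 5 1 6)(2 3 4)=(0 7 4 3 2 6)(1 5)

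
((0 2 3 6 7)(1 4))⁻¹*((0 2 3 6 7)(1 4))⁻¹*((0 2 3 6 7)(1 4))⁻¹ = (0 3 7 2 6)(1 4)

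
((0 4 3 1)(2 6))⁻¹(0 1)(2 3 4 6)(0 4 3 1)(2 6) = (0 4)(1 3 2 6)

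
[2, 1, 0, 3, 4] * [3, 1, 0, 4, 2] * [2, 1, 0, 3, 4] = [2, 1, 3, 4, 0]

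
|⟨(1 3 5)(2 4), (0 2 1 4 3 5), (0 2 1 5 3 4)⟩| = 720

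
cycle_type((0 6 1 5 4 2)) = 6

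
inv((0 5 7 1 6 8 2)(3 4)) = (0 2 8 6 1 7 5)(3 4)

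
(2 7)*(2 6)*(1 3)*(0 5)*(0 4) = (0 5 4)(1 3)(2 7 6)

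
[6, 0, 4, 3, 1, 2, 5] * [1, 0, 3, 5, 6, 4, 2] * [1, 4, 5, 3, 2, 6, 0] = [5, 4, 0, 6, 1, 3, 2]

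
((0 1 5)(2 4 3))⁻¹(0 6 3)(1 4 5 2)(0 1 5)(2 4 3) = (0 4 5 3)(1 6 2)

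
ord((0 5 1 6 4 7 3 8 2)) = 9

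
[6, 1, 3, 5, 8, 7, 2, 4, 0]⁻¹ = [8, 1, 6, 2, 7, 3, 0, 5, 4]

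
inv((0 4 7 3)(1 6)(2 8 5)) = (0 3 7 4)(1 6)(2 5 8)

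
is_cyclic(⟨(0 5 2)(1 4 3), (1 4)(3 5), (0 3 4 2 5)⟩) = no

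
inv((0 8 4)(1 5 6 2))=(0 4 8)(1 2 6 5)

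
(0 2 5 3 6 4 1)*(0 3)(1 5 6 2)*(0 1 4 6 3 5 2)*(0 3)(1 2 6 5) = (0 4 6 5 2)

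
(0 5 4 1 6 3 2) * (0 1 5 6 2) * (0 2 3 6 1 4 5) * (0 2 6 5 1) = (1 3 6 5)(2 4)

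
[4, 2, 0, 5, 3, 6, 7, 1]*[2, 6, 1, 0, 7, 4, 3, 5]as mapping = [0→7, 1→1, 2→2, 3→4, 4→0, 5→3, 6→5, 7→6]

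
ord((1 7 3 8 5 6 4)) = 7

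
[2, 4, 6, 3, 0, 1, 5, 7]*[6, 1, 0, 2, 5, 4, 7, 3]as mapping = [0→0, 1→5, 2→7, 3→2, 4→6, 5→1, 6→4, 7→3]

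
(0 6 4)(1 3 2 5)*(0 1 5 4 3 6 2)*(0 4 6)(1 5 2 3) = (0 3 4 5 2 6 1)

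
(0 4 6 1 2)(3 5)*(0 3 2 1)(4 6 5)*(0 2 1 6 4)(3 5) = (0 4 3)(1 6 2 5)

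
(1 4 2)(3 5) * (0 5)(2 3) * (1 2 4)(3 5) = (0 3)(4 5)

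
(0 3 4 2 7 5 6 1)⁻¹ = (0 1 6 5 7 2 4 3)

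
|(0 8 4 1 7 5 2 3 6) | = 9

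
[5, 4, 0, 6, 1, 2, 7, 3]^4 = [5, 1, 0, 6, 4, 2, 7, 3]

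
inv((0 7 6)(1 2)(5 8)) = (0 6 7)(1 2)(5 8)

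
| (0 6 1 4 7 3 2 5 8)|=9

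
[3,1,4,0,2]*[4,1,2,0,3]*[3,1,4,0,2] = [3,1,0,2,4]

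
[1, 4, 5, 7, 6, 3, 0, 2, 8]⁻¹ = [6, 0, 7, 5, 1, 2, 4, 3, 8]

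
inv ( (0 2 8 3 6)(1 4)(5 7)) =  (0 6 3 8 2)(1 4)(5 7)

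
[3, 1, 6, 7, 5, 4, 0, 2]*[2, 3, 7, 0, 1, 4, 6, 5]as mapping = [0→0, 1→3, 2→6, 3→5, 4→4, 5→1, 6→2, 7→7]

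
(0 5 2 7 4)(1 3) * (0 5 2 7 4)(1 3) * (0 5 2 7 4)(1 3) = (0 7 5 4 2)(1 3)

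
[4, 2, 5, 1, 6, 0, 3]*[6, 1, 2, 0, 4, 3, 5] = [4, 2, 3, 1, 5, 6, 0]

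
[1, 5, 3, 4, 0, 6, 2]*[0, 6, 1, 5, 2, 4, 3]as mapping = [0→6, 1→4, 2→5, 3→2, 4→0, 5→3, 6→1]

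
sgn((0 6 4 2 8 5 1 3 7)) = 1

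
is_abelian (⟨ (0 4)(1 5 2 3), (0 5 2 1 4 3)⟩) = no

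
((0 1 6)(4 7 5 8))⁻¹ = (0 6 1)(4 8 5 7)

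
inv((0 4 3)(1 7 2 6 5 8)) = (0 3 4)(1 8 5 6 2 7)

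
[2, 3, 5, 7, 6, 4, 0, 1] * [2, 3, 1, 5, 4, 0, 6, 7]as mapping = [0→1, 1→5, 2→0, 3→7, 4→6, 5→4, 6→2, 7→3]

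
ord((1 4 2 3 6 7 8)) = 7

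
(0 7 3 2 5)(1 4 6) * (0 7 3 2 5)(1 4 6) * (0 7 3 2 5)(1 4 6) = (0 2 7 5 3)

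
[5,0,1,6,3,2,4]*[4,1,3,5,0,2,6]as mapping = [0→2,1→4,2→1,3→6,4→5,5→3,6→0]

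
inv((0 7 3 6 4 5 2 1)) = (0 1 2 5 4 6 3 7)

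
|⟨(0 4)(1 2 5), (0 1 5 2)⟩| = 120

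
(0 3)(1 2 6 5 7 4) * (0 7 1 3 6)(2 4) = (0 6 5 1 4 3 7 2)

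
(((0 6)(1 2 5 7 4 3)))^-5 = (0 6)(1 2 5 7 4 3)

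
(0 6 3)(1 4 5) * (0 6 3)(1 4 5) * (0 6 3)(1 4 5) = ()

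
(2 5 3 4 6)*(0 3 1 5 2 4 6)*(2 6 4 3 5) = (0 5 1 2 6 3 4)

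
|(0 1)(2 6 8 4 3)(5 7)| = 10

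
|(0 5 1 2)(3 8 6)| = 12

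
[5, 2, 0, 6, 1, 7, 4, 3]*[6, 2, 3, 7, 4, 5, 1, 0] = [5, 3, 6, 1, 2, 0, 4, 7]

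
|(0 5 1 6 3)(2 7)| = 10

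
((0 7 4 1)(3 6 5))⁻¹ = (0 1 4 7)(3 5 6)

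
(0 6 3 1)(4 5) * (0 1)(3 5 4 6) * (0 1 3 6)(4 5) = (0 6 4 5)(1 3)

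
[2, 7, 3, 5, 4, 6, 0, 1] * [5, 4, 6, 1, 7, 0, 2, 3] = [6, 3, 1, 0, 7, 2, 5, 4]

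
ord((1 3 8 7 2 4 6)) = 7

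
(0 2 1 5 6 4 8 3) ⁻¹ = (0 3 8 4 6 5 1 2) 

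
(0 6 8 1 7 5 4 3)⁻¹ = (0 3 4 5 7 1 8 6)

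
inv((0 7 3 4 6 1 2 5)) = (0 5 2 1 6 4 3 7)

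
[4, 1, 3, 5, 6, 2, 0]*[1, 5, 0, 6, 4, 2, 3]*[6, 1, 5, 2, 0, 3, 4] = [0, 3, 4, 5, 2, 6, 1]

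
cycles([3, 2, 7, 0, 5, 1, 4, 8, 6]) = (0 3)(1 2 7 8 6 4 5)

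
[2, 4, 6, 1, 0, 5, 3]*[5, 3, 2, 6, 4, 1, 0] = [2, 4, 0, 3, 5, 1, 6]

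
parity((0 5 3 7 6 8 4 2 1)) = even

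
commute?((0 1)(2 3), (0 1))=yes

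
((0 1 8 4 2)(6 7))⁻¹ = (0 2 4 8 1)(6 7)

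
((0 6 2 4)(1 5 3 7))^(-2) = (0 2)(1 3)(4 6)(5 7)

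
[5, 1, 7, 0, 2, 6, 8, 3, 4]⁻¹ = [3, 1, 4, 7, 8, 0, 5, 2, 6]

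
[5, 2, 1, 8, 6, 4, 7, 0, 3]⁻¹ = [7, 2, 1, 8, 5, 0, 4, 6, 3]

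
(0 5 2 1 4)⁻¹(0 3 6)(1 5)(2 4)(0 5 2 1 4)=(0 1)(2 4)(3 6 5)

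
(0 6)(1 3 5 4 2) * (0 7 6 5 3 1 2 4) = (0 5)(6 7)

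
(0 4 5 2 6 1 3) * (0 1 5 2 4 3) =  (0 3 1)(2 6 5 4)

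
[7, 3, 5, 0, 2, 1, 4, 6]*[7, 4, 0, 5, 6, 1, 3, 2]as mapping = [0→2, 1→5, 2→1, 3→7, 4→0, 5→4, 6→6, 7→3]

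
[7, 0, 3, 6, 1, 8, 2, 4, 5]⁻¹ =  [1, 4, 6, 2, 7, 8, 3, 0, 5]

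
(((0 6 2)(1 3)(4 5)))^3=(1 3)(4 5)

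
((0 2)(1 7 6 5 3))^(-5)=(0 2)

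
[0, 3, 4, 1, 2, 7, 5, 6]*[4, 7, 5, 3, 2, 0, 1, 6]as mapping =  [0→4, 1→3, 2→2, 3→7, 4→5, 5→6, 6→0, 7→1]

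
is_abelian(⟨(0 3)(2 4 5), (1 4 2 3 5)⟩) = no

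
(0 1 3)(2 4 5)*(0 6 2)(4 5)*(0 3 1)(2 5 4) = (2 4)(3 6 5)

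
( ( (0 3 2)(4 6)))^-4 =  (0 2 3)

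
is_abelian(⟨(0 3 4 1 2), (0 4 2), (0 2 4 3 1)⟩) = no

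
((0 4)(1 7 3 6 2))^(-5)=(0 4)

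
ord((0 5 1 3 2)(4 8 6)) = 15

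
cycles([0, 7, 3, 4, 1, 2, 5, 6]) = (1 7 6 5 2 3 4)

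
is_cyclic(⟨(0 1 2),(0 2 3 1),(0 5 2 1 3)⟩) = no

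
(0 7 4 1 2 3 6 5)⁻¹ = (0 5 6 3 2 1 4 7)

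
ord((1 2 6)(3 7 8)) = 3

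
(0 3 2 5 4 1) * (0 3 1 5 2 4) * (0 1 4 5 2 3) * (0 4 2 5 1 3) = (0 2)(1 4 5 3)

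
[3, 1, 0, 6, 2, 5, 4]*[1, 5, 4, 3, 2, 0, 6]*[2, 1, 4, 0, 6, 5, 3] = [0, 5, 1, 3, 6, 2, 4] 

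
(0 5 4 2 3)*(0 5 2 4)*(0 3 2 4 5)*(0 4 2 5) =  (0 2 5 3 4)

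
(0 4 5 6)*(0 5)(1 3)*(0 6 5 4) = (1 3)(4 6)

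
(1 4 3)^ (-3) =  ()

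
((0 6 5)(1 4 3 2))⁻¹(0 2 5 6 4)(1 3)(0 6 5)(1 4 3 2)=(0 5 3 6 1)(2 4)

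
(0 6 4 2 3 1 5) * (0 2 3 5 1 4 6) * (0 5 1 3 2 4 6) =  (0 5 4 2 1 3 6)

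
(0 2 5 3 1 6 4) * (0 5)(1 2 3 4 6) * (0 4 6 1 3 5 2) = (0 5 6 1 3)(2 4)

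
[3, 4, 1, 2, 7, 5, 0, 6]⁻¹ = [6, 2, 3, 0, 1, 5, 7, 4]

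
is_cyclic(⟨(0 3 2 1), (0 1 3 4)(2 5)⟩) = no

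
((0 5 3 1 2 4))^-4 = (0 3 2)(1 4 5)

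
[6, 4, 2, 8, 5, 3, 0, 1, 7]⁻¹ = [6, 7, 2, 5, 1, 4, 0, 8, 3]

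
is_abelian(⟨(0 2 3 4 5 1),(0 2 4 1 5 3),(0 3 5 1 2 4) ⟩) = no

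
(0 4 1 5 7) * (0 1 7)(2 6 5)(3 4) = (0 3 4 7 1 2 6 5)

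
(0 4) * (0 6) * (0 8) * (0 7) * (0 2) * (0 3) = (0 4 6 8 7 2 3)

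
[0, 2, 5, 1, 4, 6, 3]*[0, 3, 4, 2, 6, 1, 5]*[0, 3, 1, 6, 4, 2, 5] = [0, 4, 3, 6, 5, 2, 1]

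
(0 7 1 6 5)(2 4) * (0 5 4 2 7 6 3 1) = (0 6 4 7)(1 3)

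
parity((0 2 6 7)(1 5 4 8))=even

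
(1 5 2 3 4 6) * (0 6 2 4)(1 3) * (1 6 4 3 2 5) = (0 4 5 3)(2 6)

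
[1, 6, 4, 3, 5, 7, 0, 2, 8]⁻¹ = [6, 0, 7, 3, 2, 4, 1, 5, 8]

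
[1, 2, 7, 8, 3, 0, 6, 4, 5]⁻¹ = [5, 0, 1, 4, 7, 8, 6, 2, 3]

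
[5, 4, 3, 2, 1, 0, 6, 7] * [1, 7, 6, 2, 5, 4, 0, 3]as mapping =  [0→4, 1→5, 2→2, 3→6, 4→7, 5→1, 6→0, 7→3]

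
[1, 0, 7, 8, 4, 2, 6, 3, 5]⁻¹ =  [1, 0, 5, 7, 4, 8, 6, 2, 3]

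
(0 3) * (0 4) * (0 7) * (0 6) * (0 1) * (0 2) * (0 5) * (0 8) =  (0 3 4 7 6 1 2 5 8) 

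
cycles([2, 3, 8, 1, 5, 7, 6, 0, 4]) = (0 2 8 4 5 7)(1 3)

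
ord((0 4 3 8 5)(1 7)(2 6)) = 10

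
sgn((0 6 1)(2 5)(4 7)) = 1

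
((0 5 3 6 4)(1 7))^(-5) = (1 7)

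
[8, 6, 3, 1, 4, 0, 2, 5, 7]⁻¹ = [5, 3, 6, 2, 4, 7, 1, 8, 0]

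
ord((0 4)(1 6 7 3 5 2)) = 6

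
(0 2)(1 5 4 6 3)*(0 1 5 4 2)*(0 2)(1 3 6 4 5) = (0 2 3 1 5)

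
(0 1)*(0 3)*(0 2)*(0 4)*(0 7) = (0 1 3 2 4 7) 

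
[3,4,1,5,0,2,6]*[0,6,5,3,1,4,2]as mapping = [0→3,1→1,2→6,3→4,4→0,5→5,6→2]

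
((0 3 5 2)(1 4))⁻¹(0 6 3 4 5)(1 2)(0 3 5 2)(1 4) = (0 4)(1 2 3 6 5)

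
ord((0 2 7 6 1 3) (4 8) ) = 6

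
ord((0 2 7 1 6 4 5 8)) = 8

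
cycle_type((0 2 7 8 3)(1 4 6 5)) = 4.5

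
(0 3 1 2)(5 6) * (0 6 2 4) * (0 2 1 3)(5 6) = (1 4 2 5)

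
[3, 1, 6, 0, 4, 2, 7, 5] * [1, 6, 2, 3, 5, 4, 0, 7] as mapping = [0→3, 1→6, 2→0, 3→1, 4→5, 5→2, 6→7, 7→4] 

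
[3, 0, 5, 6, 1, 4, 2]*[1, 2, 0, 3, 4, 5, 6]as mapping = [0→3, 1→1, 2→5, 3→6, 4→2, 5→4, 6→0]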